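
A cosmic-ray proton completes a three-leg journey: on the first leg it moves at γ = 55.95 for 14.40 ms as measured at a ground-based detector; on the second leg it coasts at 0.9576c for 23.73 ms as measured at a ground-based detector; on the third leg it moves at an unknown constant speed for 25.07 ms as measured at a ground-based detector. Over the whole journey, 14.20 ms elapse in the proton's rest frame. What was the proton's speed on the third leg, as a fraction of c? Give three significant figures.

β = 0.959

Leg 1: γ = 55.95; τ_1 = 14.40/55.95 = 0.2574 ms.
Leg 2: γ = 1/√(1 − 0.9576²) = 1/√0.08300 = 3.471; τ_2 = 23.73/3.471 = 6.837 ms.
Leg 3: speed unknown; τ_3 = 25.07/γ_3.
Total proper time: 0.2574 + 6.837 + τ_3 = 14.20, so τ_3 = 14.20 − 7.094 = 7.106 ms.
γ_3 = 25.07/7.106 = 3.528; β = √(1 − 1/γ²) = √0.9197.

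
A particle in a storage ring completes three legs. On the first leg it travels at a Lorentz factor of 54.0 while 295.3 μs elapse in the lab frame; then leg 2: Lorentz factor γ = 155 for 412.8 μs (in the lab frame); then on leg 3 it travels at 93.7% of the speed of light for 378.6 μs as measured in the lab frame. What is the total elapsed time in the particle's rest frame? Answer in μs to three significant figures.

τ = 140 μs

Leg 1: γ = 54.0; τ_1 = 295.3/54.00 = 5.469 μs.
Leg 2: γ = 155; τ_2 = 412.8/155.0 = 2.663 μs.
Leg 3: β = 0.937; γ = 1/√(1 − 0.937²) = 1/√0.1220 = 2.863; τ_3 = 378.6/2.863 = 132.3 μs.
Total: 5.469 + 2.663 + 132.3 μs.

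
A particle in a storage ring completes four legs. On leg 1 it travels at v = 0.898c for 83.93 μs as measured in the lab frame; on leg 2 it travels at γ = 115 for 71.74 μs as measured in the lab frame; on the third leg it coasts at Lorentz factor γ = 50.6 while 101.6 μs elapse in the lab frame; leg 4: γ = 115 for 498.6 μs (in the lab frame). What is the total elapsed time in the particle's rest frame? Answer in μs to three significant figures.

Leg 1: γ = 1/√(1 − 0.898²) = 1/√0.1936 = 2.273; τ_1 = 83.93/2.273 = 36.93 μs.
Leg 2: γ = 115; τ_2 = 71.74/115.0 = 0.6238 μs.
Leg 3: γ = 50.6; τ_3 = 101.6/50.60 = 2.008 μs.
Leg 4: γ = 115; τ_4 = 498.6/115.0 = 4.336 μs.
Total: 36.93 + 0.6238 + 2.008 + 4.336 μs.

τ = 43.9 μs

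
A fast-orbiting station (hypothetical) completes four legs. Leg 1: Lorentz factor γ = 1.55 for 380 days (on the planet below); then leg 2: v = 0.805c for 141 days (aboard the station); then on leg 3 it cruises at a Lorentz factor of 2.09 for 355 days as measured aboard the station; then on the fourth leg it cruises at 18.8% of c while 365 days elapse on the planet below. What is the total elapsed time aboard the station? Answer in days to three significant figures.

Leg 1: γ = 1.55; τ_1 = 380/1.550 = 245.2 days.
Leg 2: 141 days is already measured aboard the station.
Leg 3: 355 days is already measured aboard the station.
Leg 4: β = 0.188; γ = 1/√(1 − 0.188²) = 1/√0.9647 = 1.018; τ_4 = 365/1.018 = 358.5 days.
Total: 245.2 + 141.0 + 355.0 + 358.5 days.

τ = 1100 days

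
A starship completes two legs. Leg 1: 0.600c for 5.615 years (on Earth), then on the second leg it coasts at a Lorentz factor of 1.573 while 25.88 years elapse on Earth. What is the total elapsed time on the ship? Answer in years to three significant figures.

Leg 1: γ = 1/√(1 − 0.600²) = 5/4 = 1.250; τ_1 = 5.615/1.250 = 4.492 years.
Leg 2: γ = 1.573; τ_2 = 25.88/1.573 = 16.45 years.
Total: 4.492 + 16.45 years.

τ = 20.9 years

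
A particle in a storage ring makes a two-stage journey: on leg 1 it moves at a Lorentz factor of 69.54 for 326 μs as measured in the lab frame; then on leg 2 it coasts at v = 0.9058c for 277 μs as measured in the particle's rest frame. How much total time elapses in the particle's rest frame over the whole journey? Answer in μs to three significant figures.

τ = 282 μs

Leg 1: γ = 69.54; τ_1 = 326/69.54 = 4.688 μs.
Leg 2: 277 μs is already measured in the particle's rest frame.
Total: 4.688 + 277.0 μs.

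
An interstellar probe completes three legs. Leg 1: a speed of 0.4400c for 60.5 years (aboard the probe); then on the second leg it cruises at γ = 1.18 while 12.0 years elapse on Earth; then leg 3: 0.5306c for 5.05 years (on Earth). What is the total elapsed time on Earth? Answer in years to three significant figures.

Δt = 84.4 years

Leg 1: γ = 1/√(1 − 0.4400²) = 1/√0.8064 = 1.114; Δt_1 = 1.114 × 60.5 = 67.37 years.
Leg 2: 12.0 years is already measured on Earth.
Leg 3: 5.05 years is already measured on Earth.
Total: 67.37 + 12.00 + 5.050 years.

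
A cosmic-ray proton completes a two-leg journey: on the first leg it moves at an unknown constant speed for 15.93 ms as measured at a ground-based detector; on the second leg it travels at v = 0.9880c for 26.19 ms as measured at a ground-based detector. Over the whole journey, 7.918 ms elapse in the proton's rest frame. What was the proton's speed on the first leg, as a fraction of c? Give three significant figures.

Leg 1: speed unknown; τ_1 = 15.93/γ_1.
Leg 2: γ = 1/√(1 − 0.9880²) = 1/√0.02386 = 6.474; τ_2 = 26.19/6.474 = 4.045 ms.
Total proper time: τ_1 + 4.045 = 7.918, so τ_1 = 7.918 − 4.045 = 3.873 ms.
γ_1 = 15.93/3.873 = 4.113; β = √(1 − 1/γ²) = √0.9409.

β = 0.970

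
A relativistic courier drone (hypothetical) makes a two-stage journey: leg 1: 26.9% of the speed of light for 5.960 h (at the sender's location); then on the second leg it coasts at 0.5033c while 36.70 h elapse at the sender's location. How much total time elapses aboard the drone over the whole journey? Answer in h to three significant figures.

Leg 1: β = 0.269; γ = 1/√(1 − 0.269²) = 1/√0.9276 = 1.038; τ_1 = 5.960/1.038 = 5.740 h.
Leg 2: γ = 1/√(1 − 0.5033²) = 1/√0.7467 = 1.157; τ_2 = 36.70/1.157 = 31.71 h.
Total: 5.740 + 31.71 h.

τ = 37.5 h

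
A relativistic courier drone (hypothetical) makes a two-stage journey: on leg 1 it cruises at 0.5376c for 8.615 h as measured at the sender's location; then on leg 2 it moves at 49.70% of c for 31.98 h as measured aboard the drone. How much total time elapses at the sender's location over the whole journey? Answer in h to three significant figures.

Leg 1: 8.615 h is already measured at the sender's location.
Leg 2: β = 0.4970; γ = 1/√(1 − 0.4970²) = 1/√0.7530 = 1.152; Δt_2 = 1.152 × 31.98 = 36.85 h.
Total: 8.615 + 36.85 h.

Δt = 45.5 h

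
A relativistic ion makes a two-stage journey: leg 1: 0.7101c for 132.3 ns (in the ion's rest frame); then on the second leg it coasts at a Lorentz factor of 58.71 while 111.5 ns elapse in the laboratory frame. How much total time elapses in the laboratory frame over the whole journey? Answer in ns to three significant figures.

Δt = 299 ns

Leg 1: γ = 1/√(1 − 0.7101²) = 1/√0.4958 = 1.420; Δt_1 = 1.420 × 132.3 = 187.9 ns.
Leg 2: 111.5 ns is already measured in the laboratory frame.
Total: 187.9 + 111.5 ns.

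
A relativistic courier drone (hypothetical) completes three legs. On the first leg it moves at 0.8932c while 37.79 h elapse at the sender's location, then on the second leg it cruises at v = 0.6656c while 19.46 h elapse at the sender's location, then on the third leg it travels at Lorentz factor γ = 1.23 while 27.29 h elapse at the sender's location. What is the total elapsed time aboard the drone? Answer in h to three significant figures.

τ = 53.7 h

Leg 1: γ = 1/√(1 − 0.8932²) = 1/√0.2022 = 2.224; τ_1 = 37.79/2.224 = 16.99 h.
Leg 2: γ = 1/√(1 − 0.6656²) = 1/√0.5570 = 1.340; τ_2 = 19.46/1.340 = 14.52 h.
Leg 3: γ = 1.23; τ_3 = 27.29/1.230 = 22.19 h.
Total: 16.99 + 14.52 + 22.19 h.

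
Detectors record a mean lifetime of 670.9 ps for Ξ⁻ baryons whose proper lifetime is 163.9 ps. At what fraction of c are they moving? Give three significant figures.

γ = Δt/τ₀ = 670.9/163.9 = 4.093
β = √(1 − 1/γ²) = √(1 − 0.05968) = √0.9403

β = 0.970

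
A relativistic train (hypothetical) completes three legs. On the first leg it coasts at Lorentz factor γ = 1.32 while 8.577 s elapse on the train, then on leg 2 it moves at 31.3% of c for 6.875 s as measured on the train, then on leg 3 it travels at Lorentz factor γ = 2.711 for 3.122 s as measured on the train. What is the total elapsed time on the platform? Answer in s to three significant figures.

Δt = 27.0 s

Leg 1: γ = 1.32; Δt_1 = 1.320 × 8.577 = 11.32 s.
Leg 2: β = 0.313; γ = 1/√(1 − 0.313²) = 1/√0.9020 = 1.053; Δt_2 = 1.053 × 6.875 = 7.239 s.
Leg 3: γ = 2.711; Δt_3 = 2.711 × 3.122 = 8.464 s.
Total: 11.32 + 7.239 + 8.464 s.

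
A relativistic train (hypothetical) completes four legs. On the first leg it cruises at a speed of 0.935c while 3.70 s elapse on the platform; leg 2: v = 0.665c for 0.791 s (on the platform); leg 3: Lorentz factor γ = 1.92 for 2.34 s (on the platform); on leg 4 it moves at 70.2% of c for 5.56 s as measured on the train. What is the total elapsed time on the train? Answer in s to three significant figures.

Leg 1: γ = 1/√(1 − 0.935²) = 1/√0.1258 = 2.820; τ_1 = 3.70/2.820 = 1.312 s.
Leg 2: γ = 1/√(1 − 0.665²) = 1/√0.5578 = 1.339; τ_2 = 0.791/1.339 = 0.5908 s.
Leg 3: γ = 1.92; τ_3 = 2.34/1.920 = 1.219 s.
Leg 4: 5.56 s is already measured on the train.
Total: 1.312 + 0.5908 + 1.219 + 5.560 s.

τ = 8.68 s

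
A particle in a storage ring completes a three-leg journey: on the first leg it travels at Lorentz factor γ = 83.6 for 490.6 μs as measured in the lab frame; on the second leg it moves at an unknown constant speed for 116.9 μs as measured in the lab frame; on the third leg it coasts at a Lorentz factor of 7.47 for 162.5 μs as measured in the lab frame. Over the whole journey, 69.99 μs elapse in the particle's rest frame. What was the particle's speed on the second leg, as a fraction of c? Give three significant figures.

Leg 1: γ = 83.6; τ_1 = 490.6/83.60 = 5.868 μs.
Leg 2: speed unknown; τ_2 = 116.9/γ_2.
Leg 3: γ = 7.47; τ_3 = 162.5/7.470 = 21.75 μs.
Total proper time: 5.868 + τ_2 + 21.75 = 69.99, so τ_2 = 69.99 − 27.62 = 42.37 μs.
γ_2 = 116.9/42.37 = 2.759; β = √(1 − 1/γ²) = √0.8686.

β = 0.932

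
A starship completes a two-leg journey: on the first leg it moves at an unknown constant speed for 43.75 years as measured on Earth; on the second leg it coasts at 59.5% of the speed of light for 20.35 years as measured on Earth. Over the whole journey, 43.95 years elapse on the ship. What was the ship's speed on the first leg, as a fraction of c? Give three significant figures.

β = 0.776

Leg 1: speed unknown; τ_1 = 43.75/γ_1.
Leg 2: β = 0.595; γ = 1/√(1 − 0.595²) = 1/√0.6460 = 1.244; τ_2 = 20.35/1.244 = 16.36 years.
Total proper time: τ_1 + 16.36 = 43.95, so τ_1 = 43.95 − 16.36 = 27.59 years.
γ_1 = 43.75/27.59 = 1.585; β = √(1 − 1/γ²) = √0.6022.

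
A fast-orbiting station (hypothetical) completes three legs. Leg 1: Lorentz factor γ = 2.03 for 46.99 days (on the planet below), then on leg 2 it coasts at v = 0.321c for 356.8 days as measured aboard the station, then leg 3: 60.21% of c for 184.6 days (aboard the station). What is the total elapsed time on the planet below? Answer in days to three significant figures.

Δt = 655 days

Leg 1: 46.99 days is already measured on the planet below.
Leg 2: γ = 1/√(1 − 0.321²) = 1/√0.8970 = 1.056; Δt_2 = 1.056 × 356.8 = 376.7 days.
Leg 3: β = 0.6021; γ = 1/√(1 − 0.6021²) = 1/√0.6375 = 1.252; Δt_3 = 1.252 × 184.6 = 231.2 days.
Total: 46.99 + 376.7 + 231.2 days.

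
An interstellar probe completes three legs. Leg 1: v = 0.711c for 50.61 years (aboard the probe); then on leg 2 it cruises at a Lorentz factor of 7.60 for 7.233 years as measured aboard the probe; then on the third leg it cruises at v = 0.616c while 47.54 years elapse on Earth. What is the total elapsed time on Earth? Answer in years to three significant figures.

Leg 1: γ = 1/√(1 − 0.711²) = 1/√0.4945 = 1.422; Δt_1 = 1.422 × 50.61 = 71.97 years.
Leg 2: γ = 7.60; Δt_2 = 7.600 × 7.233 = 54.97 years.
Leg 3: 47.54 years is already measured on Earth.
Total: 71.97 + 54.97 + 47.54 years.

Δt = 174 years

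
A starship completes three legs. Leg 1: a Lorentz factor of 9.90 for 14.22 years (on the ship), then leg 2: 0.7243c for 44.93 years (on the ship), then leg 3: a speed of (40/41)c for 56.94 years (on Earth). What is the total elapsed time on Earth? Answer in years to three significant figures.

Δt = 263 years

Leg 1: γ = 9.90; Δt_1 = 9.900 × 14.22 = 140.8 years.
Leg 2: γ = 1/√(1 − 0.7243²) = 1/√0.4754 = 1.450; Δt_2 = 1.450 × 44.93 = 65.16 years.
Leg 3: 56.94 years is already measured on Earth.
Total: 140.8 + 65.16 + 56.94 years.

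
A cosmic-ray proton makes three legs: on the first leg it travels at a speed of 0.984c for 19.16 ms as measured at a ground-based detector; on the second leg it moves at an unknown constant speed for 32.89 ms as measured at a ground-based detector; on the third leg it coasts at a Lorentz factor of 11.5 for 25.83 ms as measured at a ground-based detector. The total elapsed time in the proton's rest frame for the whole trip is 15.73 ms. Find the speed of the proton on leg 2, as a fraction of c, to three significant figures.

Leg 1: γ = 1/√(1 − 0.984²) = 1/√0.03174 = 5.613; τ_1 = 19.16/5.613 = 3.414 ms.
Leg 2: speed unknown; τ_2 = 32.89/γ_2.
Leg 3: γ = 11.5; τ_3 = 25.83/11.50 = 2.246 ms.
Total proper time: 3.414 + τ_2 + 2.246 = 15.73, so τ_2 = 15.73 − 5.660 = 10.07 ms.
γ_2 = 32.89/10.07 = 3.266; β = √(1 − 1/γ²) = √0.9063.

β = 0.952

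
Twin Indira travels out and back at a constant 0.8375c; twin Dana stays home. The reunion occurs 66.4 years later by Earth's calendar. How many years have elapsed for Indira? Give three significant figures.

τ = 36.3 years

γ = 1/√(1 − 0.8375²) = 1/√0.2986 = 1.830
Indira's clock measures proper time along the trip: τ = Δt/γ = 66.4/1.830 years.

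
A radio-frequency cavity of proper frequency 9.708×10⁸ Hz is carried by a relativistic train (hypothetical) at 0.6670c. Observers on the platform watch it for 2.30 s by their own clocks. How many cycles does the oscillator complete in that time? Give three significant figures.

γ = 1/√(1 − 0.6670²) = 1/√0.5551 = 1.342
During 2.30 s of lab time, the oscillator's proper time advances by τ = Δt/γ = 2.30/1.342 = 1.714 s = 1.714×10⁰ s.
N = f × τ = 9.708×10⁸ × 1.714×10⁰ = 1.664×10⁹.

N = 1.66×10⁹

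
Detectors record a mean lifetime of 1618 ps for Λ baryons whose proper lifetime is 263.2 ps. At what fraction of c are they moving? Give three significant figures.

γ = Δt/τ₀ = 1618/263.2 = 6.147
β = √(1 − 1/γ²) = √(1 − 0.02646) = √0.9735

β = 0.987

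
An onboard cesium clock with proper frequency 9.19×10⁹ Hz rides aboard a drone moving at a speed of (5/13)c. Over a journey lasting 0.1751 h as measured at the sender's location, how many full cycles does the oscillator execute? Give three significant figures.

N = 5.35×10¹²

γ = 1/√(1 − (5/13)²) = 13/12 ≈ 1.083
The oscillator's own cycle count is N = f × τ where τ is the proper time aboard the drone. τ = Δt/γ = 0.1751/1.083 = 0.1616 h = 5.819×10² s.
N = 9.19×10⁹ × 5.819×10² = 5.347×10¹².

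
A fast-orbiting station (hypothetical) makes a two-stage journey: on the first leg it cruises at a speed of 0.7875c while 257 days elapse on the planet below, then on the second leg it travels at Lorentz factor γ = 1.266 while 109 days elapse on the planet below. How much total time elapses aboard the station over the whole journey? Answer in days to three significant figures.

Leg 1: γ = 1/√(1 − 0.7875²) = 1/√0.3798 = 1.623; τ_1 = 257/1.623 = 158.4 days.
Leg 2: γ = 1.266; τ_2 = 109/1.266 = 86.10 days.
Total: 158.4 + 86.10 days.

τ = 244 days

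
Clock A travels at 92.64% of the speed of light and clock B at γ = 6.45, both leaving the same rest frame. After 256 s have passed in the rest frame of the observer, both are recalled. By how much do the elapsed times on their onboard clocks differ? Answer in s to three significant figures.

|τ_A − τ_B| = 56.7 s

A: β = 0.9264; γ = 1/√(1 − 0.9264²) = 1/√0.1418 = 2.656; τ_A = 256/2.656 = 96.39 s.
B: γ = 6.45; τ_B = 256/6.450 = 39.69 s.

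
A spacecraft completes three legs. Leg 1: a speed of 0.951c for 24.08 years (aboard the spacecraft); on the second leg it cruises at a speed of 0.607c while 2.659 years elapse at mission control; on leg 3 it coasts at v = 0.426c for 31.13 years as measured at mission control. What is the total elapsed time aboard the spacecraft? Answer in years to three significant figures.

Leg 1: 24.08 years is already measured aboard the spacecraft.
Leg 2: γ = 1/√(1 − 0.607²) = 1/√0.6316 = 1.258; τ_2 = 2.659/1.258 = 2.113 years.
Leg 3: γ = 1/√(1 − 0.426²) = 1/√0.8185 = 1.105; τ_3 = 31.13/1.105 = 28.16 years.
Total: 24.08 + 2.113 + 28.16 years.

τ = 54.4 years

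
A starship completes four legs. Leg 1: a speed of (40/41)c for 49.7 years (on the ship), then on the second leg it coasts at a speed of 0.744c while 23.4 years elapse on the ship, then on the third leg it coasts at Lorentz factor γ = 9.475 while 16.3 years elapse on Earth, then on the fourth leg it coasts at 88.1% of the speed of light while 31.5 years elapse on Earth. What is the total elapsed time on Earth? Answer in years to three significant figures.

Δt = 309 years

Leg 1: γ = 1/√(1 − (40/41)²) = 41/9 ≈ 4.556; Δt_1 = 4.556 × 49.7 = 226.4 years.
Leg 2: γ = 1/√(1 − 0.744²) = 1/√0.4465 = 1.497; Δt_2 = 1.497 × 23.4 = 35.02 years.
Leg 3: 16.3 years is already measured on Earth.
Leg 4: 31.5 years is already measured on Earth.
Total: 226.4 + 35.02 + 16.30 + 31.50 years.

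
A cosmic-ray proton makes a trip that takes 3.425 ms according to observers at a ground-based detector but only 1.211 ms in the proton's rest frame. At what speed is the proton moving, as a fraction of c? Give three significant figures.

The proper time is measured in the proton's rest frame (both events occur at the proton's location); Δt is measured at a ground-based detector. γ = Δt/τ = 3.425/1.211 = 2.828.
β = √(1 − 1/γ²) = √(1 − 0.1250) = √0.8750

v = 0.935c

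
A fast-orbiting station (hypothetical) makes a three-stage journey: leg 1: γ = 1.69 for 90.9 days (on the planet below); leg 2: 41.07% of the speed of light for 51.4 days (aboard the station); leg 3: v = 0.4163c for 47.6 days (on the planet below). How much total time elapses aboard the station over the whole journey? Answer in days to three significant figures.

Leg 1: γ = 1.69; τ_1 = 90.9/1.690 = 53.79 days.
Leg 2: 51.4 days is already measured aboard the station.
Leg 3: γ = 1/√(1 − 0.4163²) = 1/√0.8267 = 1.100; τ_3 = 47.6/1.100 = 43.28 days.
Total: 53.79 + 51.40 + 43.28 days.

τ = 148 days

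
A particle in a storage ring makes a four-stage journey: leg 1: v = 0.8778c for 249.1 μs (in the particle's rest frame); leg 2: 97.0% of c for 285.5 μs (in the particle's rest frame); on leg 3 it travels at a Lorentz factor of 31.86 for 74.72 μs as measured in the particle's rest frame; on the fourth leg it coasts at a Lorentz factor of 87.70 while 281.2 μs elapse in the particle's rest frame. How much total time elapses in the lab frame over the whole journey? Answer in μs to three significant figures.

Leg 1: γ = 1/√(1 − 0.8778²) = 1/√0.2295 = 2.088; Δt_1 = 2.088 × 249.1 = 520.0 μs.
Leg 2: β = 0.970; γ = 1/√(1 − 0.970²) = 1/√0.05910 = 4.113; Δt_2 = 4.113 × 285.5 = 1174 μs.
Leg 3: γ = 31.86; Δt_3 = 31.86 × 74.72 = 2381 μs.
Leg 4: γ = 87.70; Δt_4 = 87.70 × 281.2 = 2.466×10⁴ μs.
Total: 520.0 + 1174 + 2381 + 2.466×10⁴ μs.

Δt = 2.87×10⁴ μs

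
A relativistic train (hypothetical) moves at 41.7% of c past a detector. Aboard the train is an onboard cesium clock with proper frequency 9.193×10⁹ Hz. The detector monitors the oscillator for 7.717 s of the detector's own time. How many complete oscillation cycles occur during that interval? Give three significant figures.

β = 0.417; γ = 1/√(1 − 0.417²) = 1/√0.8261 = 1.100
During 7.717 s of lab time, the oscillator's proper time advances by τ = Δt/γ = 7.717/1.100 = 7.014 s = 7.014×10⁰ s.
N = f × τ = 9.193×10⁹ × 7.014×10⁰ = 6.448×10¹⁰.

N = 6.45×10¹⁰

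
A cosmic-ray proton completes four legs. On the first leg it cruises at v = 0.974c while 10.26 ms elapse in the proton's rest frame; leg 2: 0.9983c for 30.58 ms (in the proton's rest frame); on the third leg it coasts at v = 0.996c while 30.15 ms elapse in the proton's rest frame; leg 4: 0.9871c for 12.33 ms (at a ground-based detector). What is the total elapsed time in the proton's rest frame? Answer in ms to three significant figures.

Leg 1: 10.26 ms is already measured in the proton's rest frame.
Leg 2: 30.58 ms is already measured in the proton's rest frame.
Leg 3: 30.15 ms is already measured in the proton's rest frame.
Leg 4: γ = 1/√(1 − 0.9871²) = 1/√0.02563 = 6.246; τ_4 = 12.33/6.246 = 1.974 ms.
Total: 10.26 + 30.58 + 30.15 + 1.974 ms.

τ = 73.0 ms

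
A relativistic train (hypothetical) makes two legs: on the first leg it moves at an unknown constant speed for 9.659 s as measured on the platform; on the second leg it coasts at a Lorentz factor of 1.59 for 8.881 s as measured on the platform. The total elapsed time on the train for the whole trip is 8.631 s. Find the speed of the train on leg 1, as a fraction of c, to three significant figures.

β = 0.949

Leg 1: speed unknown; τ_1 = 9.659/γ_1.
Leg 2: γ = 1.59; τ_2 = 8.881/1.590 = 5.586 s.
Total proper time: τ_1 + 5.586 = 8.631, so τ_1 = 8.631 − 5.586 = 3.045 s.
γ_1 = 9.659/3.045 = 3.172; β = √(1 − 1/γ²) = √0.9006.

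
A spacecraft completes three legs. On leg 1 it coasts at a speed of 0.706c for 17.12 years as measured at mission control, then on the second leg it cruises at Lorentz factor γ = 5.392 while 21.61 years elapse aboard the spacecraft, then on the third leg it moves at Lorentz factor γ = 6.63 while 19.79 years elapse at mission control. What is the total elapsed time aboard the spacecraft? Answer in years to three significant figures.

Leg 1: γ = 1/√(1 − 0.706²) = 1/√0.5016 = 1.412; τ_1 = 17.12/1.412 = 12.12 years.
Leg 2: 21.61 years is already measured aboard the spacecraft.
Leg 3: γ = 6.63; τ_3 = 19.79/6.630 = 2.985 years.
Total: 12.12 + 21.61 + 2.985 years.

τ = 36.7 years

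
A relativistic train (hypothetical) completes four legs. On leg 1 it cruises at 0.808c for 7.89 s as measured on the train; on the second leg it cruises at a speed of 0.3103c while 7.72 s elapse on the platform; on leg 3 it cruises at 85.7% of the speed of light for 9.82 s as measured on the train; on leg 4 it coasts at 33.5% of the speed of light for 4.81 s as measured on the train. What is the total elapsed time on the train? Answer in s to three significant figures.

Leg 1: 7.89 s is already measured on the train.
Leg 2: γ = 1/√(1 − 0.3103²) = 1/√0.9037 = 1.052; τ_2 = 7.72/1.052 = 7.339 s.
Leg 3: 9.82 s is already measured on the train.
Leg 4: 4.81 s is already measured on the train.
Total: 7.890 + 7.339 + 9.820 + 4.810 s.

τ = 29.9 s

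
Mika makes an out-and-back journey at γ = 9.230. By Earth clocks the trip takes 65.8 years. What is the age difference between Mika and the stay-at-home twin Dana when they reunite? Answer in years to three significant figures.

Δt − τ = 58.7 years

γ = 9.230
Mika's elapsed proper time: τ = 65.8/9.230 = 7.129 years.
Age gap = Δt − τ = 65.8 − 7.129 years.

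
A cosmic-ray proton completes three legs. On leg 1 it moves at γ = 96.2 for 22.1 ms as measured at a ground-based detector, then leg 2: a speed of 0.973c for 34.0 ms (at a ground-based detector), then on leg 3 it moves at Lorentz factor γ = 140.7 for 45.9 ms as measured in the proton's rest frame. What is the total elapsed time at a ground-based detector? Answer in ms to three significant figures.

Δt = 6510 ms

Leg 1: 22.1 ms is already measured at a ground-based detector.
Leg 2: 34.0 ms is already measured at a ground-based detector.
Leg 3: γ = 140.7; Δt_3 = 140.7 × 45.9 = 6458 ms.
Total: 22.10 + 34.00 + 6458 ms.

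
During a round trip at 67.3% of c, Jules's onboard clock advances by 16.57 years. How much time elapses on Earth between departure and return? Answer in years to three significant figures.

Δt = 22.4 years

β = 0.673; γ = 1/√(1 − 0.673²) = 1/√0.5471 = 1.352
Earth-frame duration is the dilated interval: Δt = γτ = 1.352 × 16.57 years.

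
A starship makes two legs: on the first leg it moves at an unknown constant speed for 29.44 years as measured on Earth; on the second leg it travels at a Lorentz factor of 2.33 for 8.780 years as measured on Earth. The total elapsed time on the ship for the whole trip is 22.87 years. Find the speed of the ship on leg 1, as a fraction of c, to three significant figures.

β = 0.761

Leg 1: speed unknown; τ_1 = 29.44/γ_1.
Leg 2: γ = 2.33; τ_2 = 8.780/2.330 = 3.768 years.
Total proper time: τ_1 + 3.768 = 22.87, so τ_1 = 22.87 − 3.768 = 19.10 years.
γ_1 = 29.44/19.10 = 1.541; β = √(1 − 1/γ²) = √0.5790.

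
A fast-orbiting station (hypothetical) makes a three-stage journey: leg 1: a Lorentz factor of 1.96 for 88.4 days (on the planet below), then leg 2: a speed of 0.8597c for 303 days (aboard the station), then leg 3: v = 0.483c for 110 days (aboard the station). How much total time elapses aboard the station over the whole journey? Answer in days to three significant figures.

Leg 1: γ = 1.96; τ_1 = 88.4/1.960 = 45.10 days.
Leg 2: 303 days is already measured aboard the station.
Leg 3: 110 days is already measured aboard the station.
Total: 45.10 + 303.0 + 110.0 days.

τ = 458 days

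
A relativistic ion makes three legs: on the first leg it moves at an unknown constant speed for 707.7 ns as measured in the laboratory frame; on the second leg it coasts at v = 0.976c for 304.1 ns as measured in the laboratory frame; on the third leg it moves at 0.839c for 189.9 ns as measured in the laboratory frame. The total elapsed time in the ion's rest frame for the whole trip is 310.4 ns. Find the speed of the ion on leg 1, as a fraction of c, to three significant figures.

Leg 1: speed unknown; τ_1 = 707.7/γ_1.
Leg 2: γ = 1/√(1 − 0.976²) = 1/√0.04742 = 4.592; τ_2 = 304.1/4.592 = 66.22 ns.
Leg 3: γ = 1/√(1 − 0.839²) = 1/√0.2961 = 1.838; τ_3 = 189.9/1.838 = 103.3 ns.
Total proper time: τ_1 + 66.22 + 103.3 = 310.4, so τ_1 = 310.4 − 169.6 = 140.8 ns.
γ_1 = 707.7/140.8 = 5.025; β = √(1 − 1/γ²) = √0.9604.

β = 0.980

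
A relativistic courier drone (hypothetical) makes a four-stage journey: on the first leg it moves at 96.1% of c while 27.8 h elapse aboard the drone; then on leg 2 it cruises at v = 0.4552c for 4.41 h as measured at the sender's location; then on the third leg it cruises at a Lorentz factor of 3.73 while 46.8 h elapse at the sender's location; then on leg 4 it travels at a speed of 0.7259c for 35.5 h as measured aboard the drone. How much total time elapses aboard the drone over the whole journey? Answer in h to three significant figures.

Leg 1: 27.8 h is already measured aboard the drone.
Leg 2: γ = 1/√(1 − 0.4552²) = 1/√0.7928 = 1.123; τ_2 = 4.41/1.123 = 3.927 h.
Leg 3: γ = 3.73; τ_3 = 46.8/3.730 = 12.55 h.
Leg 4: 35.5 h is already measured aboard the drone.
Total: 27.80 + 3.927 + 12.55 + 35.50 h.

τ = 79.8 h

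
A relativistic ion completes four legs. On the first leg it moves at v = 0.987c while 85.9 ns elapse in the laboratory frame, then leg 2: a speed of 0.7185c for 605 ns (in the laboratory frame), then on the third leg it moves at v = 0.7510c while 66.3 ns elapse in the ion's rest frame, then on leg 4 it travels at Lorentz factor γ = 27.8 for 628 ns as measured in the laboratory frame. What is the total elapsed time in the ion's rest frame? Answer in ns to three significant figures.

Leg 1: γ = 1/√(1 − 0.987²) = 1/√0.02583 = 6.222; τ_1 = 85.9/6.222 = 13.81 ns.
Leg 2: γ = 1/√(1 − 0.7185²) = 1/√0.4838 = 1.438; τ_2 = 605/1.438 = 420.8 ns.
Leg 3: 66.3 ns is already measured in the ion's rest frame.
Leg 4: γ = 27.8; τ_4 = 628/27.80 = 22.59 ns.
Total: 13.81 + 420.8 + 66.30 + 22.59 ns.

τ = 523 ns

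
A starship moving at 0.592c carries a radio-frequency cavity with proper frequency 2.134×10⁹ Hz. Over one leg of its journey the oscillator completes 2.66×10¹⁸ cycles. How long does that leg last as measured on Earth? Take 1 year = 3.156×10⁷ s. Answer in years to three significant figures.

γ = 1/√(1 − 0.592²) = 1/√0.6495 = 1.241
Proper time for N cycles: τ = N/f = 2.66×10¹⁸/(2.134×10⁹) = 1.246×10⁹ s = 39.50 years.
Lab-frame duration Δt = γτ = 1.241 × 39.50 = 49.01 years.

Δt = 49.0 years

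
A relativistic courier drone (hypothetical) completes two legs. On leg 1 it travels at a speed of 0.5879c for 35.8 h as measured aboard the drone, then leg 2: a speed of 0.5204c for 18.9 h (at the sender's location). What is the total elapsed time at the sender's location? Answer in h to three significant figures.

Leg 1: γ = 1/√(1 − 0.5879²) = 1/√0.6544 = 1.236; Δt_1 = 1.236 × 35.8 = 44.26 h.
Leg 2: 18.9 h is already measured at the sender's location.
Total: 44.26 + 18.90 h.

Δt = 63.2 h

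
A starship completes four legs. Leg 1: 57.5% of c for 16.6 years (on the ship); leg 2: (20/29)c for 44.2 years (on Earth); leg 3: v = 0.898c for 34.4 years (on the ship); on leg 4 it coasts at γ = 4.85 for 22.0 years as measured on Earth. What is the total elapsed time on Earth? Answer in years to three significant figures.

Δt = 165 years

Leg 1: β = 0.575; γ = 1/√(1 − 0.575²) = 1/√0.6694 = 1.222; Δt_1 = 1.222 × 16.6 = 20.29 years.
Leg 2: 44.2 years is already measured on Earth.
Leg 3: γ = 1/√(1 − 0.898²) = 1/√0.1936 = 2.273; Δt_3 = 2.273 × 34.4 = 78.18 years.
Leg 4: 22.0 years is already measured on Earth.
Total: 20.29 + 44.20 + 78.18 + 22.00 years.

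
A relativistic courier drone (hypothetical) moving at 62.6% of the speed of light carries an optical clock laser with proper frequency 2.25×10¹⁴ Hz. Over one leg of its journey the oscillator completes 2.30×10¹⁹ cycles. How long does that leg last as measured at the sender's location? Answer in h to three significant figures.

Δt = 36.4 h

β = 0.626; γ = 1/√(1 − 0.626²) = 1/√0.6081 = 1.282
Proper time for N cycles: τ = N/f = 2.30×10¹⁹/(2.25×10¹⁴) = 1.022×10⁵ s = 28.40 h.
Lab-frame duration Δt = γτ = 1.282 × 28.40 = 36.41 h.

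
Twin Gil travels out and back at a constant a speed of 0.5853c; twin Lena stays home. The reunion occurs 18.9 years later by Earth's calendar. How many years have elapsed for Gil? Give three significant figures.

τ = 15.3 years

γ = 1/√(1 − 0.5853²) = 1/√0.6574 = 1.233
Gil's clock measures proper time along the trip: τ = Δt/γ = 18.9/1.233 years.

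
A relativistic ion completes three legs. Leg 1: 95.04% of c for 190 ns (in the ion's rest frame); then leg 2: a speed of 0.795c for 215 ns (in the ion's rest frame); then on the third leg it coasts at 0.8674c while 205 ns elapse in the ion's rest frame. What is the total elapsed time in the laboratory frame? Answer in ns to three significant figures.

Leg 1: β = 0.9504; γ = 1/√(1 − 0.9504²) = 1/√0.09674 = 3.215; Δt_1 = 3.215 × 190 = 610.9 ns.
Leg 2: γ = 1/√(1 − 0.795²) = 1/√0.3680 = 1.649; Δt_2 = 1.649 × 215 = 354.4 ns.
Leg 3: γ = 1/√(1 − 0.8674²) = 1/√0.2476 = 2.010; Δt_3 = 2.010 × 205 = 412.0 ns.
Total: 610.9 + 354.4 + 412.0 ns.

Δt = 1380 ns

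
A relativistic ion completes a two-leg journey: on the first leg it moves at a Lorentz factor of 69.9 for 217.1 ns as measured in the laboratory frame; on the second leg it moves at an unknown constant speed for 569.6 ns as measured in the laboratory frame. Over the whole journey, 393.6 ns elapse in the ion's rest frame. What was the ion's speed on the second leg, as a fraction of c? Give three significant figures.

Leg 1: γ = 69.9; τ_1 = 217.1/69.90 = 3.106 ns.
Leg 2: speed unknown; τ_2 = 569.6/γ_2.
Total proper time: 3.106 + τ_2 = 393.6, so τ_2 = 393.6 − 3.106 = 390.5 ns.
γ_2 = 569.6/390.5 = 1.459; β = √(1 − 1/γ²) = √0.5300.

β = 0.728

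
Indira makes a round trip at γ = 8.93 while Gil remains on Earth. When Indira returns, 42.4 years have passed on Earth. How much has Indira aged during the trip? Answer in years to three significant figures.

γ = 8.93
Indira's clock measures proper time along the trip: τ = Δt/γ = 42.4/8.930 years.

τ = 4.75 years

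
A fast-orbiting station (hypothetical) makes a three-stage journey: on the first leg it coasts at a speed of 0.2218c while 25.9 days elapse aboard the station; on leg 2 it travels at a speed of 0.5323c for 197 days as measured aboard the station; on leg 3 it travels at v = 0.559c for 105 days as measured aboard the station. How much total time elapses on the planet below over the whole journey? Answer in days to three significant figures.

Δt = 386 days

Leg 1: γ = 1/√(1 − 0.2218²) = 1/√0.9508 = 1.026; Δt_1 = 1.026 × 25.9 = 26.56 days.
Leg 2: γ = 1/√(1 − 0.5323²) = 1/√0.7167 = 1.181; Δt_2 = 1.181 × 197 = 232.7 days.
Leg 3: γ = 1/√(1 − 0.559²) = 1/√0.6875 = 1.206; Δt_3 = 1.206 × 105 = 126.6 days.
Total: 26.56 + 232.7 + 126.6 days.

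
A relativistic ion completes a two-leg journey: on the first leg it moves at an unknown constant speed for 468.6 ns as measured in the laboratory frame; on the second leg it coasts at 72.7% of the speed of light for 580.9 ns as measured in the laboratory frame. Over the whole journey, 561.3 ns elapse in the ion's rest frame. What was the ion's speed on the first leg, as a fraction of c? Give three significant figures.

Leg 1: speed unknown; τ_1 = 468.6/γ_1.
Leg 2: β = 0.727; γ = 1/√(1 − 0.727²) = 1/√0.4715 = 1.456; τ_2 = 580.9/1.456 = 398.9 ns.
Total proper time: τ_1 + 398.9 = 561.3, so τ_1 = 561.3 − 398.9 = 162.4 ns.
γ_1 = 468.6/162.4 = 2.885; β = √(1 − 1/γ²) = √0.8798.

β = 0.938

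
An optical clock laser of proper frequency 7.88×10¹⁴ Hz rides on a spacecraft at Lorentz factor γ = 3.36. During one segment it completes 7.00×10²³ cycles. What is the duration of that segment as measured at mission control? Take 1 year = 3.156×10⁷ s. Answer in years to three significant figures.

Δt = 94.6 years

γ = 3.36
Proper time for N cycles: τ = N/f = 7.00×10²³/(7.88×10¹⁴) = 8.883×10⁸ s = 28.15 years.
Lab-frame duration Δt = γτ = 3.360 × 28.15 = 94.57 years.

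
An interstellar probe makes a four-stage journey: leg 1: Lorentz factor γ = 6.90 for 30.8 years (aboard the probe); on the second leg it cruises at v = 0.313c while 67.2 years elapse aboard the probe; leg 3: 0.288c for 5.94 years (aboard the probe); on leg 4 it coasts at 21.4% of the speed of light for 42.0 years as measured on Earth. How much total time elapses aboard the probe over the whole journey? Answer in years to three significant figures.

τ = 145 years

Leg 1: 30.8 years is already measured aboard the probe.
Leg 2: 67.2 years is already measured aboard the probe.
Leg 3: 5.94 years is already measured aboard the probe.
Leg 4: β = 0.214; γ = 1/√(1 − 0.214²) = 1/√0.9542 = 1.024; τ_4 = 42.0/1.024 = 41.03 years.
Total: 30.80 + 67.20 + 5.940 + 41.03 years.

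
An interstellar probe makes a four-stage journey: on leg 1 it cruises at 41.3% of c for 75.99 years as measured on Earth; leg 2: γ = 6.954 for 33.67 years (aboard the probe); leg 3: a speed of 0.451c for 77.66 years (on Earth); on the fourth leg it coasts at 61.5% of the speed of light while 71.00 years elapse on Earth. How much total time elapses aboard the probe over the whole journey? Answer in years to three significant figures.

Leg 1: β = 0.413; γ = 1/√(1 − 0.413²) = 1/√0.8294 = 1.098; τ_1 = 75.99/1.098 = 69.21 years.
Leg 2: 33.67 years is already measured aboard the probe.
Leg 3: γ = 1/√(1 − 0.451²) = 1/√0.7966 = 1.120; τ_3 = 77.66/1.120 = 69.31 years.
Leg 4: β = 0.615; γ = 1/√(1 − 0.615²) = 1/√0.6218 = 1.268; τ_4 = 71.00/1.268 = 55.99 years.
Total: 69.21 + 33.67 + 69.31 + 55.99 years.

τ = 228 years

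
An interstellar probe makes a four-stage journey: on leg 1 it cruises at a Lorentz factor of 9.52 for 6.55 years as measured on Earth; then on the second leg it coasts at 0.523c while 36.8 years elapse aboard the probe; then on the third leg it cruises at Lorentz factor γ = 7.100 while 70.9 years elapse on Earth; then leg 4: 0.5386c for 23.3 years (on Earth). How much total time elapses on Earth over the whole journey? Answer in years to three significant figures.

Leg 1: 6.55 years is already measured on Earth.
Leg 2: γ = 1/√(1 − 0.523²) = 1/√0.7265 = 1.173; Δt_2 = 1.173 × 36.8 = 43.18 years.
Leg 3: 70.9 years is already measured on Earth.
Leg 4: 23.3 years is already measured on Earth.
Total: 6.550 + 43.18 + 70.90 + 23.30 years.

Δt = 144 years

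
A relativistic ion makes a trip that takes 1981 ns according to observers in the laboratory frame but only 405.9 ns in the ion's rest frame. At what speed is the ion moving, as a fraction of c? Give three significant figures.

The proper time is measured in the ion's rest frame (both events occur at the ion's location); Δt is measured in the laboratory frame. γ = Δt/τ = 1981/405.9 = 4.881.
β = √(1 − 1/γ²) = √(1 − 0.04198) = √0.9580

β = 0.979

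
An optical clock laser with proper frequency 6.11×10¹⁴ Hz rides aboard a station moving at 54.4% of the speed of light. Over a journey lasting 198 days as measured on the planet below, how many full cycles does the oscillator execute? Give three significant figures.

N = 8.77×10²¹

β = 0.544; γ = 1/√(1 − 0.544²) = 1/√0.7041 = 1.192
The oscillator's own cycle count is N = f × τ where τ is the proper time aboard the station. τ = Δt/γ = 198/1.192 = 166.1 days = 1.435×10⁷ s.
N = 6.11×10¹⁴ × 1.435×10⁷ = 8.771×10²¹.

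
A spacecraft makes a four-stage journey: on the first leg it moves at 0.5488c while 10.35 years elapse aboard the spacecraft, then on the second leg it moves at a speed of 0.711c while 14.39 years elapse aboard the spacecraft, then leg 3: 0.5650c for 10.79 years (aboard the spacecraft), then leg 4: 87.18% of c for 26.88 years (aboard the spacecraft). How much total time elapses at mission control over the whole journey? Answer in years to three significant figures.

Leg 1: γ = 1/√(1 − 0.5488²) = 1/√0.6988 = 1.196; Δt_1 = 1.196 × 10.35 = 12.38 years.
Leg 2: γ = 1/√(1 − 0.711²) = 1/√0.4945 = 1.422; Δt_2 = 1.422 × 14.39 = 20.46 years.
Leg 3: γ = 1/√(1 − 0.5650²) = 1/√0.6808 = 1.212; Δt_3 = 1.212 × 10.79 = 13.08 years.
Leg 4: β = 0.8718; γ = 1/√(1 − 0.8718²) = 1/√0.2400 = 2.041; Δt_4 = 2.041 × 26.88 = 54.87 years.
Total: 12.38 + 20.46 + 13.08 + 54.87 years.

Δt = 101 years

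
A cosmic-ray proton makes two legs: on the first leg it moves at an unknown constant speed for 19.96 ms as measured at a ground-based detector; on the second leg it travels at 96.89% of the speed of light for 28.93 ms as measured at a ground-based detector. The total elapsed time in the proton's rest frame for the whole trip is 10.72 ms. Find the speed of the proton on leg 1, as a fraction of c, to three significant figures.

Leg 1: speed unknown; τ_1 = 19.96/γ_1.
Leg 2: β = 0.9689; γ = 1/√(1 − 0.9689²) = 1/√0.06123 = 4.041; τ_2 = 28.93/4.041 = 7.159 ms.
Total proper time: τ_1 + 7.159 = 10.72, so τ_1 = 10.72 − 7.159 = 3.561 ms.
γ_1 = 19.96/3.561 = 5.605; β = √(1 − 1/γ²) = √0.9682.

β = 0.984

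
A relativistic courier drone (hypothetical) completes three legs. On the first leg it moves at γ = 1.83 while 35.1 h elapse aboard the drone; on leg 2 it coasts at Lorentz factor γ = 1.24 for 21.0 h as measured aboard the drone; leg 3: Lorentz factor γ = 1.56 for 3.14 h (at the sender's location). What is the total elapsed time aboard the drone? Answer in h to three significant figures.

τ = 58.1 h

Leg 1: 35.1 h is already measured aboard the drone.
Leg 2: 21.0 h is already measured aboard the drone.
Leg 3: γ = 1.56; τ_3 = 3.14/1.560 = 2.013 h.
Total: 35.10 + 21.00 + 2.013 h.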